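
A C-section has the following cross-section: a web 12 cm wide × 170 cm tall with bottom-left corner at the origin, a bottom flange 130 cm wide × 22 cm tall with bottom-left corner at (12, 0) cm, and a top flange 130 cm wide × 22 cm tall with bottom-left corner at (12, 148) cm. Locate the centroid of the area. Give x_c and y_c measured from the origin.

web: A = 12 × 170 = 2040.00, centroid at (6.00, 85.00).
bottom flange: A = 130 × 22 = 2860.00, centroid at (77.00, 11.00).
top flange: A = 130 × 22 = 2860.00, centroid at (77.00, 159.00).
ΣA = 7760.00 cm², ΣAx_c = 452680.00 cm³, ΣAy_c = 659600.00 cm³.
x_c = 452680.00/7760.00 = 58.34 cm; y_c = 659600.00/7760.00 = 85.00 cm.

x_c = 58.34 cm, y_c = 85.00 cm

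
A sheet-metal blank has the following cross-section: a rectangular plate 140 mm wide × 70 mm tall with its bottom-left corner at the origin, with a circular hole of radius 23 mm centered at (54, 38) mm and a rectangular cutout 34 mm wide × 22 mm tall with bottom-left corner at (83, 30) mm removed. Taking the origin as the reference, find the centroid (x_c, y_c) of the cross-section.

plate: A = 140 × 70 = 9800.00, centroid at (70.00, 35.00).
hole 1: A = −π·23² = -1661.90, centroid at (54.00, 38.00).
hole 2: A = −(34 × 22) = -748.00, centroid at (100.00, 41.00).
ΣA = 7390.10 mm², ΣAx_c = 521457.26 mm³, ΣAy_c = 249179.70 mm³.
x_c = 521457.26/7390.10 = 70.56 mm; y_c = 249179.70/7390.10 = 33.72 mm.

x_c = 70.56 mm, y_c = 33.72 mm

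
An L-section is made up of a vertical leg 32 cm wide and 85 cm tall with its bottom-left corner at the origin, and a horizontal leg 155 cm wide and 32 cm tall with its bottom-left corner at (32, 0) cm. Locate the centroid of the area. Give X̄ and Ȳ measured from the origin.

vertical leg: A = 32 × 85 = 2720.00, centroid at (16.00, 42.50).
horizontal leg: A = 155 × 32 = 4960.00, centroid at (109.50, 16.00).
ΣA = 7680.00 cm², ΣAX̄ = 586640.00 cm³, ΣAȲ = 194960.00 cm³.
X̄ = 586640.00/7680.00 = 76.39 cm; Ȳ = 194960.00/7680.00 = 25.39 cm.

X̄ = 76.39 cm, Ȳ = 25.39 cm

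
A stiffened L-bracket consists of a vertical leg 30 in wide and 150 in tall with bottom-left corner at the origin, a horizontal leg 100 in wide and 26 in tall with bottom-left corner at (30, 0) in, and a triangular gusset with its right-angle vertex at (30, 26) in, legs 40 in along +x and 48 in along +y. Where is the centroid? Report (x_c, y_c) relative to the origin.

x_c = 39.34 in, y_c = 51.07 in

vertical leg: A = 30 × 150 = 4500.00, centroid at (15.00, 75.00).
horizontal leg: A = 100 × 26 = 2600.00, centroid at (80.00, 13.00).
gusset: A = ½·40·48 = 960.00, centroid at (43.33, 42.00).
ΣA = 8060.00 in², ΣAx_c = 317100.00 in³, ΣAy_c = 411620.00 in³.
x_c = 317100.00/8060.00 = 39.34 in; y_c = 411620.00/8060.00 = 51.07 in.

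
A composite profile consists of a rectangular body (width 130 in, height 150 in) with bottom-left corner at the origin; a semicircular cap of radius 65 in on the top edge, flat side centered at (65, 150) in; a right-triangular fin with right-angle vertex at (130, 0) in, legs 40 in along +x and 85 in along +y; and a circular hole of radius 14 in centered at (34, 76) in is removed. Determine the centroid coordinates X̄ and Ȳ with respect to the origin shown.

X̄ = 70.59 in, Ȳ = 97.07 in

rectangular body: A = 130 × 150 = 19500.00, centroid at (65.00, 75.00).
semicircular top: A = ½π·65² = 6636.61, centroid at (65.00, 177.59).
triangular fin: A = ½·40·85 = 1700.00, centroid at (143.33, 28.33).
hole: A = −π·14² = -615.75, centroid at (34.00, 76.00).
ΣA = 27220.86 in², ΣAX̄ = 1921611.03 in³, ΣAȲ = 2642445.01 in³.
X̄ = 1921611.03/27220.86 = 70.59 in; Ȳ = 2642445.01/27220.86 = 97.07 in.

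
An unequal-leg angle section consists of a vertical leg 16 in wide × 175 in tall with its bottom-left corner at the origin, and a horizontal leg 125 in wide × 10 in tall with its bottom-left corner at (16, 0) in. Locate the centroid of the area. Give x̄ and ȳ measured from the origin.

Part | A | x̄ᵢ | ȳᵢ | A·x̄ᵢ | A·ȳᵢ
vertical leg | 2800.00 | 8.00 | 87.50 | 22400.00 | 245000.00
horizontal leg | 1250.00 | 78.50 | 5.00 | 98125.00 | 6250.00
Σ | 4050.00 |  |  | 120525.00 | 251250.00
x̄ = 120525.00 / 4050.00 = 29.76 in
ȳ = 251250.00 / 4050.00 = 62.04 in

x̄ = 29.76 in, ȳ = 62.04 in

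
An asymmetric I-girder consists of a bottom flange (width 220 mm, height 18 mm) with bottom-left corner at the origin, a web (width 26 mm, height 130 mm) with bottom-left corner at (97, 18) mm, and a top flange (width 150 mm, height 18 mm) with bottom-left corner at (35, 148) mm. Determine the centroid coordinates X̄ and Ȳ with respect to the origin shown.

X̄ = 110.00 mm, Ȳ = 73.71 mm

bottom flange: A = 220 × 18 = 3960.00, centroid at (110.00, 9.00).
web: A = 26 × 130 = 3380.00, centroid at (110.00, 83.00).
top flange: A = 150 × 18 = 2700.00, centroid at (110.00, 157.00).
ΣA = 10040.00 mm², ΣAX̄ = 1104400.00 mm³, ΣAȲ = 740080.00 mm³.
X̄ = 1104400.00/10040.00 = 110.00 mm; Ȳ = 740080.00/10040.00 = 73.71 mm.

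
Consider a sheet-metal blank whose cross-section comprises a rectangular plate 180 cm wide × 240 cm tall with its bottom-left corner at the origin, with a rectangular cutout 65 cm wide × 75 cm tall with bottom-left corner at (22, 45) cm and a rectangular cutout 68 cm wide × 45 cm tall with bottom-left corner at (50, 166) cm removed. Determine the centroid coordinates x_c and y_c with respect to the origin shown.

plate: A = 180 × 240 = 43200.00, centroid at (90.00, 120.00).
hole 1: A = −(65 × 75) = -4875.00, centroid at (54.50, 82.50).
hole 2: A = −(68 × 45) = -3060.00, centroid at (84.00, 188.50).
ΣA = 35265.00 cm²
ΣAx_c = (43200.00)(90.00) + (-4875.00)(54.50) + (-3060.00)(84.00) = 3365272.50 cm³
ΣAy_c = (43200.00)(120.00) + (-4875.00)(82.50) + (-3060.00)(188.50) = 4205002.50 cm³
x_c = 3365272.50 / 35265.00 = 95.43 cm
y_c = 4205002.50 / 35265.00 = 119.24 cm

x_c = 95.43 cm, y_c = 119.24 cm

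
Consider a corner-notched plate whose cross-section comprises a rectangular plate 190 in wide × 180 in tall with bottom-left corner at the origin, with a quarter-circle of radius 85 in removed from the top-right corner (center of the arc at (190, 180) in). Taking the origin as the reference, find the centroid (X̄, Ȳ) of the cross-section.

X̄ = 83.28 in, Ȳ = 79.27 in

plate: A = 190 × 180 = 34200.00, centroid at (95.00, 90.00).
removed quarter-circle: A = −¼π·85² = -5674.50, centroid at (153.92, 143.92).
ΣA = 28525.50 in², ΣAX̄ = 2375553.00 in³, ΣAȲ = 2261298.02 in³.
X̄ = 2375553.00/28525.50 = 83.28 in; Ȳ = 2261298.02/28525.50 = 79.27 in.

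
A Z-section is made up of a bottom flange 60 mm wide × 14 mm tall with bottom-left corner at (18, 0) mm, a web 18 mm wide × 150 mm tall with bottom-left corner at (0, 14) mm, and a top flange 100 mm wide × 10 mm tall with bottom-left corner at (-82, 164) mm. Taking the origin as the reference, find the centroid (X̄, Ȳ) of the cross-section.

X̄ = 7.19 mm, Ȳ = 91.45 mm

bottom flange: A = 60 × 14 = 840.00, centroid at (48.00, 7.00).
web: A = 18 × 150 = 2700.00, centroid at (9.00, 89.00).
top flange: A = 100 × 10 = 1000.00, centroid at (-32.00, 169.00).
ΣA = 4540.00 mm², ΣAX̄ = 32620.00 mm³, ΣAȲ = 415180.00 mm³.
X̄ = 32620.00/4540.00 = 7.19 mm; Ȳ = 415180.00/4540.00 = 91.45 mm.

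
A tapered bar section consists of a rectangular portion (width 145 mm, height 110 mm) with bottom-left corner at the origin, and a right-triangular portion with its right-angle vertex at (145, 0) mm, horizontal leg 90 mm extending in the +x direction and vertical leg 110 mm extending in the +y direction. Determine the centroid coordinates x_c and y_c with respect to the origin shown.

x_c = 96.78 mm, y_c = 50.66 mm

rectangular portion: A = 145 × 110 = 15950.00, centroid at (72.50, 55.00).
triangular portion: A = ½·90·110 = 4950.00, centroid at (175.00, 36.67).
ΣA = 20900.00 mm²
ΣAx_c = (15950.00)(72.50) + (4950.00)(175.00) = 2022625.00 mm³
ΣAy_c = (15950.00)(55.00) + (4950.00)(36.67) = 1058750.00 mm³
x_c = 2022625.00 / 20900.00 = 96.78 mm
y_c = 1058750.00 / 20900.00 = 50.66 mm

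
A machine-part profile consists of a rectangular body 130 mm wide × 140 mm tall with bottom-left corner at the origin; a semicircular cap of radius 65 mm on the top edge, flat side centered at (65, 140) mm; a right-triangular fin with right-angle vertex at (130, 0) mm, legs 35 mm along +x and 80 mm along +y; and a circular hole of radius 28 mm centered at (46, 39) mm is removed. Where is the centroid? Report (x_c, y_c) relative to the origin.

rectangular body: A = 130 × 140 = 18200.00, centroid at (65.00, 70.00).
semicircular top: A = ½π·65² = 6636.61, centroid at (65.00, 167.59).
triangular fin: A = ½·35·80 = 1400.00, centroid at (141.67, 26.67).
hole: A = −π·28² = -2463.01, centroid at (46.00, 39.00).
ΣA = 23773.61 mm², ΣAx_c = 1699414.88 mm³, ΣAy_c = 2327485.36 mm³.
x_c = 1699414.88/23773.61 = 71.48 mm; y_c = 2327485.36/23773.61 = 97.90 mm.

x_c = 71.48 mm, y_c = 97.90 mm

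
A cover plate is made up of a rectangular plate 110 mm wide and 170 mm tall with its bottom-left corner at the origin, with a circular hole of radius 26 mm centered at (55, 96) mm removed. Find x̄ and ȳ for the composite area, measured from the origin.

plate: A = 110 × 170 = 18700.00, centroid at (55.00, 85.00).
hole: A = −π·26² = -2123.72, centroid at (55.00, 96.00).
ΣA = 16576.28 mm², ΣAx̄ = 911695.59 mm³, ΣAȳ = 1385623.20 mm³.
x̄ = 911695.59/16576.28 = 55.00 mm; ȳ = 1385623.20/16576.28 = 83.59 mm.

x̄ = 55.00 mm, ȳ = 83.59 mm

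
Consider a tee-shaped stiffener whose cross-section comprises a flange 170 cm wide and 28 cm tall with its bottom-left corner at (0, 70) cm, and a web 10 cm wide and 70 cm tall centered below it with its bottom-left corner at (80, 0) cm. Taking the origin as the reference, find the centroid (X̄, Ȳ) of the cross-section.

web: A = 10 × 70 = 700.00, centroid at (85.00, 35.00).
flange: A = 170 × 28 = 4760.00, centroid at (85.00, 84.00).
ΣA = 5460.00 cm², ΣAX̄ = 464100.00 cm³, ΣAȲ = 424340.00 cm³.
X̄ = 464100.00/5460.00 = 85.00 cm; Ȳ = 424340.00/5460.00 = 77.72 cm.

X̄ = 85.00 cm, Ȳ = 77.72 cm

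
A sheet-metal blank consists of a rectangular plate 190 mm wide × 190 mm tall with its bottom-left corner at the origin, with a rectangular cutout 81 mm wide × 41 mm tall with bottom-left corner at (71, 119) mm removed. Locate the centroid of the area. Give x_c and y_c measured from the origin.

plate: A = 190 × 190 = 36100.00, centroid at (95.00, 95.00).
hole: A = −(81 × 41) = -3321.00, centroid at (111.50, 139.50).
ΣA = 32779.00 mm², ΣAx_c = 3059208.50 mm³, ΣAy_c = 2966220.50 mm³.
x_c = 3059208.50/32779.00 = 93.33 mm; y_c = 2966220.50/32779.00 = 90.49 mm.

x_c = 93.33 mm, y_c = 90.49 mm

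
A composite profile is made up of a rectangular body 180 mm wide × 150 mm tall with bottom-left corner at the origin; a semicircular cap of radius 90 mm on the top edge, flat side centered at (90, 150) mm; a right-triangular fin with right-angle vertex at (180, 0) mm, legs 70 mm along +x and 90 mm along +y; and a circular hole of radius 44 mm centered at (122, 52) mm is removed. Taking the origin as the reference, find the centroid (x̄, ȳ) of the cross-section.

rectangular body: A = 180 × 150 = 27000.00, centroid at (90.00, 75.00).
semicircular top: A = ½π·90² = 12723.45, centroid at (90.00, 188.20).
triangular fin: A = ½·70·90 = 3150.00, centroid at (203.33, 30.00).
hole: A = −π·44² = -6082.12, centroid at (122.00, 52.00).
ΣA = 36791.33 mm²
ΣAx̄ = (27000.00)(90.00) + (12723.45)(90.00) + (3150.00)(203.33) + (-6082.12)(122.00) = 3473591.47 mm³
ΣAȳ = (27000.00)(75.00) + (12723.45)(188.20) + (3150.00)(30.00) + (-6082.12)(52.00) = 4197747.12 mm³
x̄ = 3473591.47 / 36791.33 = 94.41 mm
ȳ = 4197747.12 / 36791.33 = 114.10 mm

x̄ = 94.41 mm, ȳ = 114.10 mm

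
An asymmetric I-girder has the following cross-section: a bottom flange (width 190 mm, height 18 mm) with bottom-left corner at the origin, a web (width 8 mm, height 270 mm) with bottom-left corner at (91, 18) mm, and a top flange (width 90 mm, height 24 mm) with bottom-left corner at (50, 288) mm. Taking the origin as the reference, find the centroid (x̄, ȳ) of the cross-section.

x̄ = 95.00 mm, ȳ = 130.40 mm

bottom flange: A = 190 × 18 = 3420.00, centroid at (95.00, 9.00).
web: A = 8 × 270 = 2160.00, centroid at (95.00, 153.00).
top flange: A = 90 × 24 = 2160.00, centroid at (95.00, 300.00).
ΣA = 7740.00 mm²
ΣAx̄ = (3420.00)(95.00) + (2160.00)(95.00) + (2160.00)(95.00) = 735300.00 mm³
ΣAȳ = (3420.00)(9.00) + (2160.00)(153.00) + (2160.00)(300.00) = 1009260.00 mm³
x̄ = 735300.00 / 7740.00 = 95.00 mm
ȳ = 1009260.00 / 7740.00 = 130.40 mm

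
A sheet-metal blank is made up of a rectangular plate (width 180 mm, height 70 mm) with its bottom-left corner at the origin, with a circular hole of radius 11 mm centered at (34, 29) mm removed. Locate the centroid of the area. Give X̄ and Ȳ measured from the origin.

X̄ = 91.74 mm, Ȳ = 35.19 mm

Part | A | x̄ᵢ | ȳᵢ | A·x̄ᵢ | A·ȳᵢ
plate | 12600.00 | 90.00 | 35.00 | 1134000.00 | 441000.00
hole | -380.13 | 34.00 | 29.00 | -12924.51 | -11023.85
Σ | 12219.87 |  |  | 1121075.49 | 429976.15
X̄ = 1121075.49 / 12219.87 = 91.74 mm
Ȳ = 429976.15 / 12219.87 = 35.19 mm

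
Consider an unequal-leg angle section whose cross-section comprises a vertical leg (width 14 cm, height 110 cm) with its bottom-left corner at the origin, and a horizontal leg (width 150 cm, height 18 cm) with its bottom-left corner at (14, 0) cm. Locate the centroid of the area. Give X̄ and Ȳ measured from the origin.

X̄ = 59.22 cm, Ȳ = 25.71 cm

Part | A | x̄ᵢ | ȳᵢ | A·x̄ᵢ | A·ȳᵢ
vertical leg | 1540.00 | 7.00 | 55.00 | 10780.00 | 84700.00
horizontal leg | 2700.00 | 89.00 | 9.00 | 240300.00 | 24300.00
Σ | 4240.00 |  |  | 251080.00 | 109000.00
X̄ = 251080.00 / 4240.00 = 59.22 cm
Ȳ = 109000.00 / 4240.00 = 25.71 cm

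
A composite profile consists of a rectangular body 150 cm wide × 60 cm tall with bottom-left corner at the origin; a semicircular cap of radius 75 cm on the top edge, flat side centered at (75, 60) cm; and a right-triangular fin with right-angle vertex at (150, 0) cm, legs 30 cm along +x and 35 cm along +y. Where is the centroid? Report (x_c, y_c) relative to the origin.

rectangular body: A = 150 × 60 = 9000.00, centroid at (75.00, 30.00).
semicircular top: A = ½π·75² = 8835.73, centroid at (75.00, 91.83).
triangular fin: A = ½·30·35 = 525.00, centroid at (160.00, 11.67).
ΣA = 18360.73 cm²
ΣAx_c = (9000.00)(75.00) + (8835.73)(75.00) + (525.00)(160.00) = 1421679.70 cm³
ΣAy_c = (9000.00)(30.00) + (8835.73)(91.83) + (525.00)(11.67) = 1087518.76 cm³
x_c = 1421679.70 / 18360.73 = 77.43 cm
y_c = 1087518.76 / 18360.73 = 59.23 cm

x_c = 77.43 cm, y_c = 59.23 cm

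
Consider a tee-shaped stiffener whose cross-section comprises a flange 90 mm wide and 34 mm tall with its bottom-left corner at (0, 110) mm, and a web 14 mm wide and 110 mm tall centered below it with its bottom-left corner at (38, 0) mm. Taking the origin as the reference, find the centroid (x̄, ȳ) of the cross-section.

web: A = 14 × 110 = 1540.00, centroid at (45.00, 55.00).
flange: A = 90 × 34 = 3060.00, centroid at (45.00, 127.00).
ΣA = 4600.00 mm², ΣAx̄ = 207000.00 mm³, ΣAȳ = 473320.00 mm³.
x̄ = 207000.00/4600.00 = 45.00 mm; ȳ = 473320.00/4600.00 = 102.90 mm.

x̄ = 45.00 mm, ȳ = 102.90 mm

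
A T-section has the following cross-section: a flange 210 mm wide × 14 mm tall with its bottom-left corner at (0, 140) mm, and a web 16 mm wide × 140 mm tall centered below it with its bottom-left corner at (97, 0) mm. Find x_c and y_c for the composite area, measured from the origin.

x_c = 105.00 mm, y_c = 113.70 mm

web: A = 16 × 140 = 2240.00, centroid at (105.00, 70.00).
flange: A = 210 × 14 = 2940.00, centroid at (105.00, 147.00).
ΣA = 5180.00 mm²
ΣAx_c = (2240.00)(105.00) + (2940.00)(105.00) = 543900.00 mm³
ΣAy_c = (2240.00)(70.00) + (2940.00)(147.00) = 588980.00 mm³
x_c = 543900.00 / 5180.00 = 105.00 mm
y_c = 588980.00 / 5180.00 = 113.70 mm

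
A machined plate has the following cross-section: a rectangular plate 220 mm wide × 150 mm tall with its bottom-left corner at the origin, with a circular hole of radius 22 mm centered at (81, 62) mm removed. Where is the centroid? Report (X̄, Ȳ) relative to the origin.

X̄ = 111.40 mm, Ȳ = 75.63 mm

Part | A | x̄ᵢ | ȳᵢ | A·x̄ᵢ | A·ȳᵢ
plate | 33000.00 | 110.00 | 75.00 | 3630000.00 | 2475000.00
hole | -1520.53 | 81.00 | 62.00 | -123163.00 | -94272.91
Σ | 31479.47 |  |  | 3506837.00 | 2380727.09
X̄ = 3506837.00 / 31479.47 = 111.40 mm
Ȳ = 2380727.09 / 31479.47 = 75.63 mm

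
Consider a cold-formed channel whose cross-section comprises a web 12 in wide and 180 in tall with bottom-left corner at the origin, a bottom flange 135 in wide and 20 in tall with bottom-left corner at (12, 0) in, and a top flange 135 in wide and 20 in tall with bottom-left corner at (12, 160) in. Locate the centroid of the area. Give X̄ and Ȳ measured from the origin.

X̄ = 58.50 in, Ȳ = 90.00 in

Part | A | x̄ᵢ | ȳᵢ | A·x̄ᵢ | A·ȳᵢ
web | 2160.00 | 6.00 | 90.00 | 12960.00 | 194400.00
bottom flange | 2700.00 | 79.50 | 10.00 | 214650.00 | 27000.00
top flange | 2700.00 | 79.50 | 170.00 | 214650.00 | 459000.00
Σ | 7560.00 |  |  | 442260.00 | 680400.00
X̄ = 442260.00 / 7560.00 = 58.50 in
Ȳ = 680400.00 / 7560.00 = 90.00 in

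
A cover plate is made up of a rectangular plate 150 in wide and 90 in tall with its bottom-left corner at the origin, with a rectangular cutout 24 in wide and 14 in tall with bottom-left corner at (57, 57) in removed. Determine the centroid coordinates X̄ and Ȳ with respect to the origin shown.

plate: A = 150 × 90 = 13500.00, centroid at (75.00, 45.00).
hole: A = −(24 × 14) = -336.00, centroid at (69.00, 64.00).
ΣA = 13164.00 in², ΣAX̄ = 989316.00 in³, ΣAȲ = 585996.00 in³.
X̄ = 989316.00/13164.00 = 75.15 in; Ȳ = 585996.00/13164.00 = 44.52 in.

X̄ = 75.15 in, Ȳ = 44.52 in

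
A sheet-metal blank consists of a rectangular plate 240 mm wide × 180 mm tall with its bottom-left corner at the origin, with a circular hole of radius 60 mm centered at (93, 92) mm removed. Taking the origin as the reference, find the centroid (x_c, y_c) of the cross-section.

plate: A = 240 × 180 = 43200.00, centroid at (120.00, 90.00).
hole: A = −π·60² = -11309.73, centroid at (93.00, 92.00).
ΣA = 31890.27 mm²
ΣAx_c = (43200.00)(120.00) + (-11309.73)(93.00) = 4132194.78 mm³
ΣAy_c = (43200.00)(90.00) + (-11309.73)(92.00) = 2847504.51 mm³
x_c = 4132194.78 / 31890.27 = 129.58 mm
y_c = 2847504.51 / 31890.27 = 89.29 mm

x_c = 129.58 mm, y_c = 89.29 mm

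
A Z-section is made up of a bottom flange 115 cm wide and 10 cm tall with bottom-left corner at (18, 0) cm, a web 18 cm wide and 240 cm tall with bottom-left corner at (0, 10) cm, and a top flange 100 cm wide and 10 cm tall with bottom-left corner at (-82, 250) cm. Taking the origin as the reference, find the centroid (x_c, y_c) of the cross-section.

x_c = 14.48 cm, y_c = 127.10 cm

bottom flange: A = 115 × 10 = 1150.00, centroid at (75.50, 5.00).
web: A = 18 × 240 = 4320.00, centroid at (9.00, 130.00).
top flange: A = 100 × 10 = 1000.00, centroid at (-32.00, 255.00).
ΣA = 6470.00 cm²
ΣAx_c = (1150.00)(75.50) + (4320.00)(9.00) + (1000.00)(-32.00) = 93705.00 cm³
ΣAy_c = (1150.00)(5.00) + (4320.00)(130.00) + (1000.00)(255.00) = 822350.00 cm³
x_c = 93705.00 / 6470.00 = 14.48 cm
y_c = 822350.00 / 6470.00 = 127.10 cm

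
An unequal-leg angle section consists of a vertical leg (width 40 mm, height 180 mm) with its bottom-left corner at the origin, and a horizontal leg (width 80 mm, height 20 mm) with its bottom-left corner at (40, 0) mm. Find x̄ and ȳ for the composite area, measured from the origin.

vertical leg: A = 40 × 180 = 7200.00, centroid at (20.00, 90.00).
horizontal leg: A = 80 × 20 = 1600.00, centroid at (80.00, 10.00).
ΣA = 8800.00 mm²
ΣAx̄ = (7200.00)(20.00) + (1600.00)(80.00) = 272000.00 mm³
ΣAȳ = (7200.00)(90.00) + (1600.00)(10.00) = 664000.00 mm³
x̄ = 272000.00 / 8800.00 = 30.91 mm
ȳ = 664000.00 / 8800.00 = 75.45 mm

x̄ = 30.91 mm, ȳ = 75.45 mm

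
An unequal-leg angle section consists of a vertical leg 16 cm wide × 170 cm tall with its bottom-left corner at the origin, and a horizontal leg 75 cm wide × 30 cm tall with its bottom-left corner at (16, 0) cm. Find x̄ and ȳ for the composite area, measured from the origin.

vertical leg: A = 16 × 170 = 2720.00, centroid at (8.00, 85.00).
horizontal leg: A = 75 × 30 = 2250.00, centroid at (53.50, 15.00).
ΣA = 4970.00 cm², ΣAx̄ = 142135.00 cm³, ΣAȳ = 264950.00 cm³.
x̄ = 142135.00/4970.00 = 28.60 cm; ȳ = 264950.00/4970.00 = 53.31 cm.

x̄ = 28.60 cm, ȳ = 53.31 cm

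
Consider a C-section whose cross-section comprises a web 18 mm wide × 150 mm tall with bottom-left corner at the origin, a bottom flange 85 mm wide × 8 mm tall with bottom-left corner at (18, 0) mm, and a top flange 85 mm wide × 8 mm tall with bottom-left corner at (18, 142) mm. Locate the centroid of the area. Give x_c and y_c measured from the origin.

web: A = 18 × 150 = 2700.00, centroid at (9.00, 75.00).
bottom flange: A = 85 × 8 = 680.00, centroid at (60.50, 4.00).
top flange: A = 85 × 8 = 680.00, centroid at (60.50, 146.00).
ΣA = 4060.00 mm², ΣAx_c = 106580.00 mm³, ΣAy_c = 304500.00 mm³.
x_c = 106580.00/4060.00 = 26.25 mm; y_c = 304500.00/4060.00 = 75.00 mm.

x_c = 26.25 mm, y_c = 75.00 mm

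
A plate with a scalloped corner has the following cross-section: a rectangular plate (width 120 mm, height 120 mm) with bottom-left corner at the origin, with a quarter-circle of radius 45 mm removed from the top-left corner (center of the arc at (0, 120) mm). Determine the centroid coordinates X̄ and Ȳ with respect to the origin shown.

Part | A | x̄ᵢ | ȳᵢ | A·x̄ᵢ | A·ȳᵢ
plate | 14400.00 | 60.00 | 60.00 | 864000.00 | 864000.00
removed quarter-circle | -1590.43 | 19.10 | 100.90 | -30375.00 | -160476.75
Σ | 12809.57 |  |  | 833625.00 | 703523.25
X̄ = 833625.00 / 12809.57 = 65.08 mm
Ȳ = 703523.25 / 12809.57 = 54.92 mm

X̄ = 65.08 mm, Ȳ = 54.92 mm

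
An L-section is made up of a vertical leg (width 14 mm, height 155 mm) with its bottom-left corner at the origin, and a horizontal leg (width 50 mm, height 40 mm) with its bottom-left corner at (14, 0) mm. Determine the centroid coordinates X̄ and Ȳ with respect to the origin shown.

X̄ = 22.35 mm, Ȳ = 49.92 mm

Part | A | x̄ᵢ | ȳᵢ | A·x̄ᵢ | A·ȳᵢ
vertical leg | 2170.00 | 7.00 | 77.50 | 15190.00 | 168175.00
horizontal leg | 2000.00 | 39.00 | 20.00 | 78000.00 | 40000.00
Σ | 4170.00 |  |  | 93190.00 | 208175.00
X̄ = 93190.00 / 4170.00 = 22.35 mm
Ȳ = 208175.00 / 4170.00 = 49.92 mm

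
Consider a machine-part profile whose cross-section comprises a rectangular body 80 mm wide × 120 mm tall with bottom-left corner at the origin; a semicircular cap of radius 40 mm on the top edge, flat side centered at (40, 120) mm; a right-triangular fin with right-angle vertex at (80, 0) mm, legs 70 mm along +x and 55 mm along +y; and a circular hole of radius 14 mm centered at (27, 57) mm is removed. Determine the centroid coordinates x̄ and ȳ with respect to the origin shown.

Part | A | x̄ᵢ | ȳᵢ | A·x̄ᵢ | A·ȳᵢ
rectangular body | 9600.00 | 40.00 | 60.00 | 384000.00 | 576000.00
semicircular top | 2513.27 | 40.00 | 136.98 | 100530.96 | 344259.56
triangular fin | 1925.00 | 103.33 | 18.33 | 198916.67 | 35291.67
hole | -615.75 | 27.00 | 57.00 | -16625.31 | -35097.87
Σ | 13422.52 |  |  | 666822.32 | 920453.35
x̄ = 666822.32 / 13422.52 = 49.68 mm
ȳ = 920453.35 / 13422.52 = 68.58 mm

x̄ = 49.68 mm, ȳ = 68.58 mm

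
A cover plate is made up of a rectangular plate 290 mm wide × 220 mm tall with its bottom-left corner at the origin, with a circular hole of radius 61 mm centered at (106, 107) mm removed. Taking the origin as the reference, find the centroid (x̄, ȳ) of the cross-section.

x̄ = 153.75 mm, ȳ = 110.67 mm

plate: A = 290 × 220 = 63800.00, centroid at (145.00, 110.00).
hole: A = −π·61² = -11689.87, centroid at (106.00, 107.00).
ΣA = 52110.13 mm², ΣAx̄ = 8011874.18 mm³, ΣAȳ = 5767184.31 mm³.
x̄ = 8011874.18/52110.13 = 153.75 mm; ȳ = 5767184.31/52110.13 = 110.67 mm.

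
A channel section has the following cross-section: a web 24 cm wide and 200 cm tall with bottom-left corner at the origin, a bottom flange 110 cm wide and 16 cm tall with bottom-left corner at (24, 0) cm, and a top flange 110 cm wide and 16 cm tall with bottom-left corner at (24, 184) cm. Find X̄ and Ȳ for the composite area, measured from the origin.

Part | A | x̄ᵢ | ȳᵢ | A·x̄ᵢ | A·ȳᵢ
web | 4800.00 | 12.00 | 100.00 | 57600.00 | 480000.00
bottom flange | 1760.00 | 79.00 | 8.00 | 139040.00 | 14080.00
top flange | 1760.00 | 79.00 | 192.00 | 139040.00 | 337920.00
Σ | 8320.00 |  |  | 335680.00 | 832000.00
X̄ = 335680.00 / 8320.00 = 40.35 cm
Ȳ = 832000.00 / 8320.00 = 100.00 cm

X̄ = 40.35 cm, Ȳ = 100.00 cm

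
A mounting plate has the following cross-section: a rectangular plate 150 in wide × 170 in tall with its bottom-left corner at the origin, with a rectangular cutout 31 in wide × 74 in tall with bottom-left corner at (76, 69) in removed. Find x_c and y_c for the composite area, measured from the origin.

x_c = 73.37 in, y_c = 82.92 in

plate: A = 150 × 170 = 25500.00, centroid at (75.00, 85.00).
hole: A = −(31 × 74) = -2294.00, centroid at (91.50, 106.00).
ΣA = 23206.00 in²
ΣAx_c = (25500.00)(75.00) + (-2294.00)(91.50) = 1702599.00 in³
ΣAy_c = (25500.00)(85.00) + (-2294.00)(106.00) = 1924336.00 in³
x_c = 1702599.00 / 23206.00 = 73.37 in
y_c = 1924336.00 / 23206.00 = 82.92 in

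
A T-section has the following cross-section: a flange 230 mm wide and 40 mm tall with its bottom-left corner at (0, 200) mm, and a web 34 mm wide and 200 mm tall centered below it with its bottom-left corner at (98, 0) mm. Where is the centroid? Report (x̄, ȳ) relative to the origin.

web: A = 34 × 200 = 6800.00, centroid at (115.00, 100.00).
flange: A = 230 × 40 = 9200.00, centroid at (115.00, 220.00).
ΣA = 16000.00 mm²
ΣAx̄ = (6800.00)(115.00) + (9200.00)(115.00) = 1840000.00 mm³
ΣAȳ = (6800.00)(100.00) + (9200.00)(220.00) = 2704000.00 mm³
x̄ = 1840000.00 / 16000.00 = 115.00 mm
ȳ = 2704000.00 / 16000.00 = 169.00 mm

x̄ = 115.00 mm, ȳ = 169.00 mm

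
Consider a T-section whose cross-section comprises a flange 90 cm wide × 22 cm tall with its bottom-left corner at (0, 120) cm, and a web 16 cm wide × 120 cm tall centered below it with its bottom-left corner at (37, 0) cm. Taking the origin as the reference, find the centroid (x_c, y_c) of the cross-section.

web: A = 16 × 120 = 1920.00, centroid at (45.00, 60.00).
flange: A = 90 × 22 = 1980.00, centroid at (45.00, 131.00).
ΣA = 3900.00 cm²
ΣAx_c = (1920.00)(45.00) + (1980.00)(45.00) = 175500.00 cm³
ΣAy_c = (1920.00)(60.00) + (1980.00)(131.00) = 374580.00 cm³
x_c = 175500.00 / 3900.00 = 45.00 cm
y_c = 374580.00 / 3900.00 = 96.05 cm

x_c = 45.00 cm, y_c = 96.05 cm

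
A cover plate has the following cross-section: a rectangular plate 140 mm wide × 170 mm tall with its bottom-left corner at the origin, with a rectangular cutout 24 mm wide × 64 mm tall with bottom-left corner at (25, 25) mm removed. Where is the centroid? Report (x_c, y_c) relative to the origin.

x_c = 72.28 mm, y_c = 86.93 mm

Part | A | x̄ᵢ | ȳᵢ | A·x̄ᵢ | A·ȳᵢ
plate | 23800.00 | 70.00 | 85.00 | 1666000.00 | 2023000.00
hole | -1536.00 | 37.00 | 57.00 | -56832.00 | -87552.00
Σ | 22264.00 |  |  | 1609168.00 | 1935448.00
x_c = 1609168.00 / 22264.00 = 72.28 mm
y_c = 1935448.00 / 22264.00 = 86.93 mm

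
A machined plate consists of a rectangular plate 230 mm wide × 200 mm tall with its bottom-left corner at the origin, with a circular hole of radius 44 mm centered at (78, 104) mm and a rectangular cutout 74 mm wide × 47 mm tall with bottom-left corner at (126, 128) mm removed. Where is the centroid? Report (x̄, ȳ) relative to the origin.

Part | A | x̄ᵢ | ȳᵢ | A·x̄ᵢ | A·ȳᵢ
plate | 46000.00 | 115.00 | 100.00 | 5290000.00 | 4600000.00
hole 1 | -6082.12 | 78.00 | 104.00 | -474405.62 | -632540.83
hole 2 | -3478.00 | 163.00 | 151.50 | -566914.00 | -526917.00
Σ | 36439.88 |  |  | 4248680.38 | 3440542.17
x̄ = 4248680.38 / 36439.88 = 116.59 mm
ȳ = 3440542.17 / 36439.88 = 94.42 mm

x̄ = 116.59 mm, ȳ = 94.42 mm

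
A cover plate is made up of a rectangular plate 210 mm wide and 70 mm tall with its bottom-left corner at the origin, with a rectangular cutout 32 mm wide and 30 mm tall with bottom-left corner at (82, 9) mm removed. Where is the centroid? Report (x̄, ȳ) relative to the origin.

x̄ = 105.49 mm, ȳ = 35.77 mm

plate: A = 210 × 70 = 14700.00, centroid at (105.00, 35.00).
hole: A = −(32 × 30) = -960.00, centroid at (98.00, 24.00).
ΣA = 13740.00 mm²
ΣAx̄ = (14700.00)(105.00) + (-960.00)(98.00) = 1449420.00 mm³
ΣAȳ = (14700.00)(35.00) + (-960.00)(24.00) = 491460.00 mm³
x̄ = 1449420.00 / 13740.00 = 105.49 mm
ȳ = 491460.00 / 13740.00 = 35.77 mm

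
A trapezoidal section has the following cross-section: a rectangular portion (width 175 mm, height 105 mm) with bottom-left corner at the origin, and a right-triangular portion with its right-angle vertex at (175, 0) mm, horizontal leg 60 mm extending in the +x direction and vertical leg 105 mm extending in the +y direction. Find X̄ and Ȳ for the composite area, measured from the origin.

X̄ = 103.23 mm, Ȳ = 49.94 mm

Part | A | x̄ᵢ | ȳᵢ | A·x̄ᵢ | A·ȳᵢ
rectangular portion | 18375.00 | 87.50 | 52.50 | 1607812.50 | 964687.50
triangular portion | 3150.00 | 195.00 | 35.00 | 614250.00 | 110250.00
Σ | 21525.00 |  |  | 2222062.50 | 1074937.50
X̄ = 2222062.50 / 21525.00 = 103.23 mm
Ȳ = 1074937.50 / 21525.00 = 49.94 mm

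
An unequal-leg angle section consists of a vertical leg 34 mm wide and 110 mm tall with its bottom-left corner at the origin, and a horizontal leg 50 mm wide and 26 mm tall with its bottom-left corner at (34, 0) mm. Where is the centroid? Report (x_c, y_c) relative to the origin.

x_c = 27.83 mm, y_c = 44.17 mm

Part | A | x̄ᵢ | ȳᵢ | A·x̄ᵢ | A·ȳᵢ
vertical leg | 3740.00 | 17.00 | 55.00 | 63580.00 | 205700.00
horizontal leg | 1300.00 | 59.00 | 13.00 | 76700.00 | 16900.00
Σ | 5040.00 |  |  | 140280.00 | 222600.00
x_c = 140280.00 / 5040.00 = 27.83 mm
y_c = 222600.00 / 5040.00 = 44.17 mm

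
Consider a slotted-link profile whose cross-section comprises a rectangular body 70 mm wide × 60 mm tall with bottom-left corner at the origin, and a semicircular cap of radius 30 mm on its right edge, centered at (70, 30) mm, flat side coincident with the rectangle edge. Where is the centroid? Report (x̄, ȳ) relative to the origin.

rectangular body: A = 70 × 60 = 4200.00, centroid at (35.00, 30.00).
semicircular end: A = ½π·30² = 1413.72, centroid at (82.73, 30.00).
ΣA = 5613.72 mm²
ΣAx̄ = (4200.00)(35.00) + (1413.72)(82.73) = 263960.17 mm³
ΣAȳ = (4200.00)(30.00) + (1413.72)(30.00) = 168411.50 mm³
x̄ = 263960.17 / 5613.72 = 47.02 mm
ȳ = 168411.50 / 5613.72 = 30.00 mm

x̄ = 47.02 mm, ȳ = 30.00 mm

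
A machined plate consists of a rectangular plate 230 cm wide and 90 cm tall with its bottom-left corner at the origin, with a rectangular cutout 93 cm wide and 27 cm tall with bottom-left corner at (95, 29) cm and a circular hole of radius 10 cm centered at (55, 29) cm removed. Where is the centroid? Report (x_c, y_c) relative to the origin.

Part | A | x̄ᵢ | ȳᵢ | A·x̄ᵢ | A·ȳᵢ
plate | 20700.00 | 115.00 | 45.00 | 2380500.00 | 931500.00
hole 1 | -2511.00 | 141.50 | 42.50 | -355306.50 | -106717.50
hole 2 | -314.16 | 55.00 | 29.00 | -17278.76 | -9110.62
Σ | 17874.84 |  |  | 2007914.74 | 815671.88
x_c = 2007914.74 / 17874.84 = 112.33 cm
y_c = 815671.88 / 17874.84 = 45.63 cm

x_c = 112.33 cm, y_c = 45.63 cm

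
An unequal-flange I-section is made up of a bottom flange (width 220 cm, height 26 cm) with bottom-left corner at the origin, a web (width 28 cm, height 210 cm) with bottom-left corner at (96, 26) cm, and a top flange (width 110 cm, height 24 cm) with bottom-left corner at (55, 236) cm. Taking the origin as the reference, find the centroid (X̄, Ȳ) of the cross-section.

X̄ = 110.00 cm, Ȳ = 105.29 cm

bottom flange: A = 220 × 26 = 5720.00, centroid at (110.00, 13.00).
web: A = 28 × 210 = 5880.00, centroid at (110.00, 131.00).
top flange: A = 110 × 24 = 2640.00, centroid at (110.00, 248.00).
ΣA = 14240.00 cm²
ΣAX̄ = (5720.00)(110.00) + (5880.00)(110.00) + (2640.00)(110.00) = 1566400.00 cm³
ΣAȲ = (5720.00)(13.00) + (5880.00)(131.00) + (2640.00)(248.00) = 1499360.00 cm³
X̄ = 1566400.00 / 14240.00 = 110.00 cm
Ȳ = 1499360.00 / 14240.00 = 105.29 cm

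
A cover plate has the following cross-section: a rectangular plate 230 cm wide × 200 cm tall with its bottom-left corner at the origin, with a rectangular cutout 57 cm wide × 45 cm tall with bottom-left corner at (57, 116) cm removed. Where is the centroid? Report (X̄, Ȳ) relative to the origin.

X̄ = 116.74 cm, Ȳ = 97.73 cm

Part | A | x̄ᵢ | ȳᵢ | A·x̄ᵢ | A·ȳᵢ
plate | 46000.00 | 115.00 | 100.00 | 5290000.00 | 4600000.00
hole | -2565.00 | 85.50 | 138.50 | -219307.50 | -355252.50
Σ | 43435.00 |  |  | 5070692.50 | 4244747.50
X̄ = 5070692.50 / 43435.00 = 116.74 cm
Ȳ = 4244747.50 / 43435.00 = 97.73 cm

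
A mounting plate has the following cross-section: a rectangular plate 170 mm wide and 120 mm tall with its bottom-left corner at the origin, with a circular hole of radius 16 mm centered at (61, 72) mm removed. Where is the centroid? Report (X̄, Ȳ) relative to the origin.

X̄ = 85.99 mm, Ȳ = 59.51 mm

plate: A = 170 × 120 = 20400.00, centroid at (85.00, 60.00).
hole: A = −π·16² = -804.25, centroid at (61.00, 72.00).
ΣA = 19595.75 mm², ΣAX̄ = 1684940.89 mm³, ΣAȲ = 1166094.16 mm³.
X̄ = 1684940.89/19595.75 = 85.99 mm; Ȳ = 1166094.16/19595.75 = 59.51 mm.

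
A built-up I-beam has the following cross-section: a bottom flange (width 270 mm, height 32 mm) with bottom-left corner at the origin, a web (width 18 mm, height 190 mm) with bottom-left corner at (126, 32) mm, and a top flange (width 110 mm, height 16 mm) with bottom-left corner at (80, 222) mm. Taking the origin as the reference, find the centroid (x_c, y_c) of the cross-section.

x_c = 135.00 mm, y_c = 70.72 mm

bottom flange: A = 270 × 32 = 8640.00, centroid at (135.00, 16.00).
web: A = 18 × 190 = 3420.00, centroid at (135.00, 127.00).
top flange: A = 110 × 16 = 1760.00, centroid at (135.00, 230.00).
ΣA = 13820.00 mm², ΣAx_c = 1865700.00 mm³, ΣAy_c = 977380.00 mm³.
x_c = 1865700.00/13820.00 = 135.00 mm; y_c = 977380.00/13820.00 = 70.72 mm.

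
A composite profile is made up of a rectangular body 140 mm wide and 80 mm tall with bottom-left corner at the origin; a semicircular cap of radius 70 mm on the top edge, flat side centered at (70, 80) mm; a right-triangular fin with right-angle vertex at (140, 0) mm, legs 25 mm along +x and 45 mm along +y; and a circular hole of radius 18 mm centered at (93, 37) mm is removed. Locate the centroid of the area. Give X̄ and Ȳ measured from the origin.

rectangular body: A = 140 × 80 = 11200.00, centroid at (70.00, 40.00).
semicircular top: A = ½π·70² = 7696.90, centroid at (70.00, 109.71).
triangular fin: A = ½·25·45 = 562.50, centroid at (148.33, 15.00).
hole: A = −π·18² = -1017.88, centroid at (93.00, 37.00).
ΣA = 18441.53 mm²
ΣAX̄ = (11200.00)(70.00) + (7696.90)(70.00) + (562.50)(148.33) + (-1017.88)(93.00) = 1311558.17 mm³
ΣAȲ = (11200.00)(40.00) + (7696.90)(109.71) + (562.50)(15.00) + (-1017.88)(37.00) = 1263194.91 mm³
X̄ = 1311558.17 / 18441.53 = 71.12 mm
Ȳ = 1263194.91 / 18441.53 = 68.50 mm

X̄ = 71.12 mm, Ȳ = 68.50 mm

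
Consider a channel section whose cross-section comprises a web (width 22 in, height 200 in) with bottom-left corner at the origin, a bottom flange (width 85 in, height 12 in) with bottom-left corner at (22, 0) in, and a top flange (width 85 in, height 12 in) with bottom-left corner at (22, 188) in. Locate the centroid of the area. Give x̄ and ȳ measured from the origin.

web: A = 22 × 200 = 4400.00, centroid at (11.00, 100.00).
bottom flange: A = 85 × 12 = 1020.00, centroid at (64.50, 6.00).
top flange: A = 85 × 12 = 1020.00, centroid at (64.50, 194.00).
ΣA = 6440.00 in², ΣAx̄ = 179980.00 in³, ΣAȳ = 644000.00 in³.
x̄ = 179980.00/6440.00 = 27.95 in; ȳ = 644000.00/6440.00 = 100.00 in.

x̄ = 27.95 in, ȳ = 100.00 in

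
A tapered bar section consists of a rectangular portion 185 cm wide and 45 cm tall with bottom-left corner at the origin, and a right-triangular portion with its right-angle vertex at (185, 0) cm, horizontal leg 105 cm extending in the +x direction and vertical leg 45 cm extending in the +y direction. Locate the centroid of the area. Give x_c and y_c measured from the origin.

x_c = 120.68 cm, y_c = 20.84 cm

Part | A | x̄ᵢ | ȳᵢ | A·x̄ᵢ | A·ȳᵢ
rectangular portion | 8325.00 | 92.50 | 22.50 | 770062.50 | 187312.50
triangular portion | 2362.50 | 220.00 | 15.00 | 519750.00 | 35437.50
Σ | 10687.50 |  |  | 1289812.50 | 222750.00
x_c = 1289812.50 / 10687.50 = 120.68 cm
y_c = 222750.00 / 10687.50 = 20.84 cm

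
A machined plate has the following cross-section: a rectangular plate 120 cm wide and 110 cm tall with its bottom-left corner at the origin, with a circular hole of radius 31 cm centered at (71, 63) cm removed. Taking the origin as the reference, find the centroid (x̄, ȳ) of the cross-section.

x̄ = 56.74 cm, ȳ = 52.63 cm

plate: A = 120 × 110 = 13200.00, centroid at (60.00, 55.00).
hole: A = −π·31² = -3019.07, centroid at (71.00, 63.00).
ΣA = 10180.93 cm²
ΣAx̄ = (13200.00)(60.00) + (-3019.07)(71.00) = 577645.99 cm³
ΣAȳ = (13200.00)(55.00) + (-3019.07)(63.00) = 535798.56 cm³
x̄ = 577645.99 / 10180.93 = 56.74 cm
ȳ = 535798.56 / 10180.93 = 52.63 cm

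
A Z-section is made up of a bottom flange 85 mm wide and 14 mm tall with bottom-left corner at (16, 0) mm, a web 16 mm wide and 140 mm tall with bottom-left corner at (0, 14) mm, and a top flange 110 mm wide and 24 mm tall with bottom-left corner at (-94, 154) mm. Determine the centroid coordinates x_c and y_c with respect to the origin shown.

x_c = -2.54 mm, y_c = 104.57 mm

Part | A | x̄ᵢ | ȳᵢ | A·x̄ᵢ | A·ȳᵢ
bottom flange | 1190.00 | 58.50 | 7.00 | 69615.00 | 8330.00
web | 2240.00 | 8.00 | 84.00 | 17920.00 | 188160.00
top flange | 2640.00 | -39.00 | 166.00 | -102960.00 | 438240.00
Σ | 6070.00 |  |  | -15425.00 | 634730.00
x_c = -15425.00 / 6070.00 = -2.54 mm
y_c = 634730.00 / 6070.00 = 104.57 mm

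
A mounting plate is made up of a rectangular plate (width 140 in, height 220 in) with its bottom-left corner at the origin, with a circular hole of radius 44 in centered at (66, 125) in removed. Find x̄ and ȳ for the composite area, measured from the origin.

plate: A = 140 × 220 = 30800.00, centroid at (70.00, 110.00).
hole: A = −π·44² = -6082.12, centroid at (66.00, 125.00).
ΣA = 24717.88 in², ΣAx̄ = 1754579.86 in³, ΣAȳ = 2627734.58 in³.
x̄ = 1754579.86/24717.88 = 70.98 in; ȳ = 2627734.58/24717.88 = 106.31 in.

x̄ = 70.98 in, ȳ = 106.31 in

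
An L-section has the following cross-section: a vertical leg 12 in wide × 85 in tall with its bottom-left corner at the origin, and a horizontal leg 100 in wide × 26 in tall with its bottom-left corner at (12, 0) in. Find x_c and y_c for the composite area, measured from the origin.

x_c = 46.22 in, y_c = 21.31 in

Part | A | x̄ᵢ | ȳᵢ | A·x̄ᵢ | A·ȳᵢ
vertical leg | 1020.00 | 6.00 | 42.50 | 6120.00 | 43350.00
horizontal leg | 2600.00 | 62.00 | 13.00 | 161200.00 | 33800.00
Σ | 3620.00 |  |  | 167320.00 | 77150.00
x_c = 167320.00 / 3620.00 = 46.22 in
y_c = 77150.00 / 3620.00 = 21.31 in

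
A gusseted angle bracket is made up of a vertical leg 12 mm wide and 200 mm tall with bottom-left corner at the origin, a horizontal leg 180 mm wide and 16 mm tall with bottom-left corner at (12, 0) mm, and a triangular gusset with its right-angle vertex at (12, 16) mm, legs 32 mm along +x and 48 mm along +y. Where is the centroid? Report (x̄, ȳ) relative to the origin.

Part | A | x̄ᵢ | ȳᵢ | A·x̄ᵢ | A·ȳᵢ
vertical leg | 2400.00 | 6.00 | 100.00 | 14400.00 | 240000.00
horizontal leg | 2880.00 | 102.00 | 8.00 | 293760.00 | 23040.00
gusset | 768.00 | 22.67 | 32.00 | 17408.00 | 24576.00
Σ | 6048.00 |  |  | 325568.00 | 287616.00
x̄ = 325568.00 / 6048.00 = 53.83 mm
ȳ = 287616.00 / 6048.00 = 47.56 mm

x̄ = 53.83 mm, ȳ = 47.56 mm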